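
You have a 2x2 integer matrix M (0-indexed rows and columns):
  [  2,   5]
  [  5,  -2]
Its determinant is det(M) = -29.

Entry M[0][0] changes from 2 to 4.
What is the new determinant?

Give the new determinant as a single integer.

det is linear in row 0: changing M[0][0] by delta changes det by delta * cofactor(0,0).
Cofactor C_00 = (-1)^(0+0) * minor(0,0) = -2
Entry delta = 4 - 2 = 2
Det delta = 2 * -2 = -4
New det = -29 + -4 = -33

Answer: -33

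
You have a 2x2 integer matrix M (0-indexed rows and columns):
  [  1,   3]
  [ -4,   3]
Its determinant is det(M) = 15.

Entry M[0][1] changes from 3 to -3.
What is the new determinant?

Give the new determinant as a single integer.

Answer: -9

Derivation:
det is linear in row 0: changing M[0][1] by delta changes det by delta * cofactor(0,1).
Cofactor C_01 = (-1)^(0+1) * minor(0,1) = 4
Entry delta = -3 - 3 = -6
Det delta = -6 * 4 = -24
New det = 15 + -24 = -9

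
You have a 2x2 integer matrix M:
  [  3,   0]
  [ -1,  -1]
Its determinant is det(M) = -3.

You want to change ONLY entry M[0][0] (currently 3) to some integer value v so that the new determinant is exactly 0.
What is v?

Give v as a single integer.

Answer: 0

Derivation:
det is linear in entry M[0][0]: det = old_det + (v - 3) * C_00
Cofactor C_00 = -1
Want det = 0: -3 + (v - 3) * -1 = 0
  (v - 3) = 3 / -1 = -3
  v = 3 + (-3) = 0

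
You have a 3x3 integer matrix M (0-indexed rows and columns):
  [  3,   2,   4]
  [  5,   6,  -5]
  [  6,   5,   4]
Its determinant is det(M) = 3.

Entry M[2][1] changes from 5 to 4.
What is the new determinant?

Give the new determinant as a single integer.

Answer: -32

Derivation:
det is linear in row 2: changing M[2][1] by delta changes det by delta * cofactor(2,1).
Cofactor C_21 = (-1)^(2+1) * minor(2,1) = 35
Entry delta = 4 - 5 = -1
Det delta = -1 * 35 = -35
New det = 3 + -35 = -32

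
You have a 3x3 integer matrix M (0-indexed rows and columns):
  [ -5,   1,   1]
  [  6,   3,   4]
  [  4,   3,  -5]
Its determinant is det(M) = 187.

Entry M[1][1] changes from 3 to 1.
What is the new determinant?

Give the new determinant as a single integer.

Answer: 145

Derivation:
det is linear in row 1: changing M[1][1] by delta changes det by delta * cofactor(1,1).
Cofactor C_11 = (-1)^(1+1) * minor(1,1) = 21
Entry delta = 1 - 3 = -2
Det delta = -2 * 21 = -42
New det = 187 + -42 = 145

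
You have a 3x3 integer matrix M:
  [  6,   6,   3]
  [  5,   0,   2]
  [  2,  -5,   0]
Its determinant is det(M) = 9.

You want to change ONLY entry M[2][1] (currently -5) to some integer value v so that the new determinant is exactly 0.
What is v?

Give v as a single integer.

det is linear in entry M[2][1]: det = old_det + (v - -5) * C_21
Cofactor C_21 = 3
Want det = 0: 9 + (v - -5) * 3 = 0
  (v - -5) = -9 / 3 = -3
  v = -5 + (-3) = -8

Answer: -8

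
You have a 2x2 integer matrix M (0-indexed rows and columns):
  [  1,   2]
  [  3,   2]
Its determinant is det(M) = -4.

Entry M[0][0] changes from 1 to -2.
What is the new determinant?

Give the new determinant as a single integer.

Answer: -10

Derivation:
det is linear in row 0: changing M[0][0] by delta changes det by delta * cofactor(0,0).
Cofactor C_00 = (-1)^(0+0) * minor(0,0) = 2
Entry delta = -2 - 1 = -3
Det delta = -3 * 2 = -6
New det = -4 + -6 = -10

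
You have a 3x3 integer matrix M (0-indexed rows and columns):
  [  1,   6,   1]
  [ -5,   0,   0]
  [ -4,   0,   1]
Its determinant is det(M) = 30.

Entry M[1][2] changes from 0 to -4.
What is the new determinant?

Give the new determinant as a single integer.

det is linear in row 1: changing M[1][2] by delta changes det by delta * cofactor(1,2).
Cofactor C_12 = (-1)^(1+2) * minor(1,2) = -24
Entry delta = -4 - 0 = -4
Det delta = -4 * -24 = 96
New det = 30 + 96 = 126

Answer: 126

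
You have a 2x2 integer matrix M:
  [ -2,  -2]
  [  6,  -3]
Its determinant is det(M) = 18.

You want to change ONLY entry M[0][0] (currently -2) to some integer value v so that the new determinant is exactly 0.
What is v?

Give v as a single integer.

Answer: 4

Derivation:
det is linear in entry M[0][0]: det = old_det + (v - -2) * C_00
Cofactor C_00 = -3
Want det = 0: 18 + (v - -2) * -3 = 0
  (v - -2) = -18 / -3 = 6
  v = -2 + (6) = 4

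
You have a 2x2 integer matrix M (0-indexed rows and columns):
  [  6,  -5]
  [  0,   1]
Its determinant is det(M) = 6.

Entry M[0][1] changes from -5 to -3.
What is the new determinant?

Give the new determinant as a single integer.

det is linear in row 0: changing M[0][1] by delta changes det by delta * cofactor(0,1).
Cofactor C_01 = (-1)^(0+1) * minor(0,1) = 0
Entry delta = -3 - -5 = 2
Det delta = 2 * 0 = 0
New det = 6 + 0 = 6

Answer: 6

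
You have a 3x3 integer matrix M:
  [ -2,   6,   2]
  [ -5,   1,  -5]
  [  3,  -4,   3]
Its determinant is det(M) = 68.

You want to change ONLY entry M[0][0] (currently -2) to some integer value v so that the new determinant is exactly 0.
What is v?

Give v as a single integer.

Answer: 2

Derivation:
det is linear in entry M[0][0]: det = old_det + (v - -2) * C_00
Cofactor C_00 = -17
Want det = 0: 68 + (v - -2) * -17 = 0
  (v - -2) = -68 / -17 = 4
  v = -2 + (4) = 2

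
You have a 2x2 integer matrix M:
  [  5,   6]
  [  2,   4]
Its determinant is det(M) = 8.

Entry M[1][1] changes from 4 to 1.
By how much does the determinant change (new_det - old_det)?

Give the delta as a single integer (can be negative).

Answer: -15

Derivation:
Cofactor C_11 = 5
Entry delta = 1 - 4 = -3
Det delta = entry_delta * cofactor = -3 * 5 = -15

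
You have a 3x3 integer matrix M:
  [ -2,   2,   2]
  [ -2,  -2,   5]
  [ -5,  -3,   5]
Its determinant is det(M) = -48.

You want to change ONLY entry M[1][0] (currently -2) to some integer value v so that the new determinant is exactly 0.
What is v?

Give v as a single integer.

det is linear in entry M[1][0]: det = old_det + (v - -2) * C_10
Cofactor C_10 = -16
Want det = 0: -48 + (v - -2) * -16 = 0
  (v - -2) = 48 / -16 = -3
  v = -2 + (-3) = -5

Answer: -5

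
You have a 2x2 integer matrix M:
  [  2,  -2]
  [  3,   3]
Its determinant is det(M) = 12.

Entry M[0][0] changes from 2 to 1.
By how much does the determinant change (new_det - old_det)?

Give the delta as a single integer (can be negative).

Cofactor C_00 = 3
Entry delta = 1 - 2 = -1
Det delta = entry_delta * cofactor = -1 * 3 = -3

Answer: -3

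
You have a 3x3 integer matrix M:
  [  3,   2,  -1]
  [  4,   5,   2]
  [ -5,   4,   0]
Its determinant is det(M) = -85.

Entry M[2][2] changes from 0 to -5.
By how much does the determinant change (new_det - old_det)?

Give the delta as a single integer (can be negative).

Answer: -35

Derivation:
Cofactor C_22 = 7
Entry delta = -5 - 0 = -5
Det delta = entry_delta * cofactor = -5 * 7 = -35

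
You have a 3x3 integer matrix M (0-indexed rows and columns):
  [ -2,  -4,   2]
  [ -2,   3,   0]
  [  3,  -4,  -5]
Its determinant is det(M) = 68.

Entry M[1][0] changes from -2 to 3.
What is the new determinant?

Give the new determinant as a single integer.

Answer: -72

Derivation:
det is linear in row 1: changing M[1][0] by delta changes det by delta * cofactor(1,0).
Cofactor C_10 = (-1)^(1+0) * minor(1,0) = -28
Entry delta = 3 - -2 = 5
Det delta = 5 * -28 = -140
New det = 68 + -140 = -72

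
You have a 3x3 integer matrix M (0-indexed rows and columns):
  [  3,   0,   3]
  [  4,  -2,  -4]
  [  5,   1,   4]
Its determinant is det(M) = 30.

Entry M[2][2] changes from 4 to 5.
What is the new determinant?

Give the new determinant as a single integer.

Answer: 24

Derivation:
det is linear in row 2: changing M[2][2] by delta changes det by delta * cofactor(2,2).
Cofactor C_22 = (-1)^(2+2) * minor(2,2) = -6
Entry delta = 5 - 4 = 1
Det delta = 1 * -6 = -6
New det = 30 + -6 = 24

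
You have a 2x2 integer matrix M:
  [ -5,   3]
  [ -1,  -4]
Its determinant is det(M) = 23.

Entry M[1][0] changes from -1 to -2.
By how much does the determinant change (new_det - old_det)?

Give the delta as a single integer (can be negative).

Answer: 3

Derivation:
Cofactor C_10 = -3
Entry delta = -2 - -1 = -1
Det delta = entry_delta * cofactor = -1 * -3 = 3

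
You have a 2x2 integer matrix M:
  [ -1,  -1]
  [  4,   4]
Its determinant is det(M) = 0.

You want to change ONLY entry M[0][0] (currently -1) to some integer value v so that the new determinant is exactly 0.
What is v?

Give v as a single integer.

det is linear in entry M[0][0]: det = old_det + (v - -1) * C_00
Cofactor C_00 = 4
Want det = 0: 0 + (v - -1) * 4 = 0
  (v - -1) = 0 / 4 = 0
  v = -1 + (0) = -1

Answer: -1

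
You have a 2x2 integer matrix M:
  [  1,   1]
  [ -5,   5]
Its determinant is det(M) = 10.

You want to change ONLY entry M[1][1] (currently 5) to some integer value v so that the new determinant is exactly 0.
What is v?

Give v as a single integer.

Answer: -5

Derivation:
det is linear in entry M[1][1]: det = old_det + (v - 5) * C_11
Cofactor C_11 = 1
Want det = 0: 10 + (v - 5) * 1 = 0
  (v - 5) = -10 / 1 = -10
  v = 5 + (-10) = -5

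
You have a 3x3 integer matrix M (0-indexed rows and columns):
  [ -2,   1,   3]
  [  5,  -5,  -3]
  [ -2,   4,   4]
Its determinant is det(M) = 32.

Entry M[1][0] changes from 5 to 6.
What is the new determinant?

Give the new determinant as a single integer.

Answer: 40

Derivation:
det is linear in row 1: changing M[1][0] by delta changes det by delta * cofactor(1,0).
Cofactor C_10 = (-1)^(1+0) * minor(1,0) = 8
Entry delta = 6 - 5 = 1
Det delta = 1 * 8 = 8
New det = 32 + 8 = 40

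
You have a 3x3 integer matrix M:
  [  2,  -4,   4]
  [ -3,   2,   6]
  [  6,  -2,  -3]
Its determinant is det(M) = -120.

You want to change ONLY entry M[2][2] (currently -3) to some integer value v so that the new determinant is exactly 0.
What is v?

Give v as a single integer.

det is linear in entry M[2][2]: det = old_det + (v - -3) * C_22
Cofactor C_22 = -8
Want det = 0: -120 + (v - -3) * -8 = 0
  (v - -3) = 120 / -8 = -15
  v = -3 + (-15) = -18

Answer: -18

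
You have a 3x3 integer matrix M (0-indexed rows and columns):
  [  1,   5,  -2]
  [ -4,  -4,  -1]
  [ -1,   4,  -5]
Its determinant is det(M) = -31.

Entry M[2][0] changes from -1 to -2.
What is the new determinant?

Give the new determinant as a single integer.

Answer: -18

Derivation:
det is linear in row 2: changing M[2][0] by delta changes det by delta * cofactor(2,0).
Cofactor C_20 = (-1)^(2+0) * minor(2,0) = -13
Entry delta = -2 - -1 = -1
Det delta = -1 * -13 = 13
New det = -31 + 13 = -18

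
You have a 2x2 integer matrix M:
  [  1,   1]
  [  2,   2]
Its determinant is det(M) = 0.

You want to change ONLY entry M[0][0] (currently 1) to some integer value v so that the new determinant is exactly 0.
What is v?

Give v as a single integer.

det is linear in entry M[0][0]: det = old_det + (v - 1) * C_00
Cofactor C_00 = 2
Want det = 0: 0 + (v - 1) * 2 = 0
  (v - 1) = 0 / 2 = 0
  v = 1 + (0) = 1

Answer: 1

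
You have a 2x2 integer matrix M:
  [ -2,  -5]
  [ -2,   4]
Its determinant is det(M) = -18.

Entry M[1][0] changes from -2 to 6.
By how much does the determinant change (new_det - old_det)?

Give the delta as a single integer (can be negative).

Answer: 40

Derivation:
Cofactor C_10 = 5
Entry delta = 6 - -2 = 8
Det delta = entry_delta * cofactor = 8 * 5 = 40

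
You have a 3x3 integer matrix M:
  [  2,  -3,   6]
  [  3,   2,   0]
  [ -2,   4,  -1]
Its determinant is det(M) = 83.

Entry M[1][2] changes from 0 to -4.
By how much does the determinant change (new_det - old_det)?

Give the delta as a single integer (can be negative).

Cofactor C_12 = -2
Entry delta = -4 - 0 = -4
Det delta = entry_delta * cofactor = -4 * -2 = 8

Answer: 8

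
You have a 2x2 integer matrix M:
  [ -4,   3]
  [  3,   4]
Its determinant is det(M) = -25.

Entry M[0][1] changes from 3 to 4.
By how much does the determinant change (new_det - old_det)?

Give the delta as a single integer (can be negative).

Answer: -3

Derivation:
Cofactor C_01 = -3
Entry delta = 4 - 3 = 1
Det delta = entry_delta * cofactor = 1 * -3 = -3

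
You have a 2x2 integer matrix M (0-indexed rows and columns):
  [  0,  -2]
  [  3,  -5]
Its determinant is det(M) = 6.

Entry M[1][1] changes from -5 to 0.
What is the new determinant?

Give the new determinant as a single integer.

Answer: 6

Derivation:
det is linear in row 1: changing M[1][1] by delta changes det by delta * cofactor(1,1).
Cofactor C_11 = (-1)^(1+1) * minor(1,1) = 0
Entry delta = 0 - -5 = 5
Det delta = 5 * 0 = 0
New det = 6 + 0 = 6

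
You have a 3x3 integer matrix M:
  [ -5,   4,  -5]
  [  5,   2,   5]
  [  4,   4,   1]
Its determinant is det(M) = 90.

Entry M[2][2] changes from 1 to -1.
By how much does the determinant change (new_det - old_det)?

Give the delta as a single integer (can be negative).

Cofactor C_22 = -30
Entry delta = -1 - 1 = -2
Det delta = entry_delta * cofactor = -2 * -30 = 60

Answer: 60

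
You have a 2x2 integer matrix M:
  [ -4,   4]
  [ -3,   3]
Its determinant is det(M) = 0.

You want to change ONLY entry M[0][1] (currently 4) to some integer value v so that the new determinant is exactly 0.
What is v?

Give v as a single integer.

det is linear in entry M[0][1]: det = old_det + (v - 4) * C_01
Cofactor C_01 = 3
Want det = 0: 0 + (v - 4) * 3 = 0
  (v - 4) = 0 / 3 = 0
  v = 4 + (0) = 4

Answer: 4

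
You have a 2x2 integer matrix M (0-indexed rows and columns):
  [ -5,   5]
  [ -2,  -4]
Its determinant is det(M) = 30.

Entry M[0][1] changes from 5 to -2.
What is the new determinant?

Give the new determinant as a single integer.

Answer: 16

Derivation:
det is linear in row 0: changing M[0][1] by delta changes det by delta * cofactor(0,1).
Cofactor C_01 = (-1)^(0+1) * minor(0,1) = 2
Entry delta = -2 - 5 = -7
Det delta = -7 * 2 = -14
New det = 30 + -14 = 16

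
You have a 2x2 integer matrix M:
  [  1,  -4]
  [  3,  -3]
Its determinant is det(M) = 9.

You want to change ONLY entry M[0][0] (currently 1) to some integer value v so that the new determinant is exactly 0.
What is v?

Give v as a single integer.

Answer: 4

Derivation:
det is linear in entry M[0][0]: det = old_det + (v - 1) * C_00
Cofactor C_00 = -3
Want det = 0: 9 + (v - 1) * -3 = 0
  (v - 1) = -9 / -3 = 3
  v = 1 + (3) = 4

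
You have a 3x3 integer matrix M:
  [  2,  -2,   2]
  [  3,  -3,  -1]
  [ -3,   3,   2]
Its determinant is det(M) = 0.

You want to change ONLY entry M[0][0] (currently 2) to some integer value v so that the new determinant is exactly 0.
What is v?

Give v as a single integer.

det is linear in entry M[0][0]: det = old_det + (v - 2) * C_00
Cofactor C_00 = -3
Want det = 0: 0 + (v - 2) * -3 = 0
  (v - 2) = 0 / -3 = 0
  v = 2 + (0) = 2

Answer: 2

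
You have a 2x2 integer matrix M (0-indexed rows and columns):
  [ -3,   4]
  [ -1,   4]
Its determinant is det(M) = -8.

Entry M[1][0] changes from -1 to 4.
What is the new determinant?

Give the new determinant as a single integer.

Answer: -28

Derivation:
det is linear in row 1: changing M[1][0] by delta changes det by delta * cofactor(1,0).
Cofactor C_10 = (-1)^(1+0) * minor(1,0) = -4
Entry delta = 4 - -1 = 5
Det delta = 5 * -4 = -20
New det = -8 + -20 = -28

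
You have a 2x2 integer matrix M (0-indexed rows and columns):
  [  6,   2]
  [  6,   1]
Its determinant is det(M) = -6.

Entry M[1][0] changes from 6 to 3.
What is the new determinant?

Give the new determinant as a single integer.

Answer: 0

Derivation:
det is linear in row 1: changing M[1][0] by delta changes det by delta * cofactor(1,0).
Cofactor C_10 = (-1)^(1+0) * minor(1,0) = -2
Entry delta = 3 - 6 = -3
Det delta = -3 * -2 = 6
New det = -6 + 6 = 0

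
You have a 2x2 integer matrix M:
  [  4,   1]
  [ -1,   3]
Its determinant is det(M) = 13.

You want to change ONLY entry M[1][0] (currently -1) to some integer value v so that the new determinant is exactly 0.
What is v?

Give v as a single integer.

Answer: 12

Derivation:
det is linear in entry M[1][0]: det = old_det + (v - -1) * C_10
Cofactor C_10 = -1
Want det = 0: 13 + (v - -1) * -1 = 0
  (v - -1) = -13 / -1 = 13
  v = -1 + (13) = 12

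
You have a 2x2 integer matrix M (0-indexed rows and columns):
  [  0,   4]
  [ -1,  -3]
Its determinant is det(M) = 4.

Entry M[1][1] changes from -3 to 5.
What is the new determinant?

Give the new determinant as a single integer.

det is linear in row 1: changing M[1][1] by delta changes det by delta * cofactor(1,1).
Cofactor C_11 = (-1)^(1+1) * minor(1,1) = 0
Entry delta = 5 - -3 = 8
Det delta = 8 * 0 = 0
New det = 4 + 0 = 4

Answer: 4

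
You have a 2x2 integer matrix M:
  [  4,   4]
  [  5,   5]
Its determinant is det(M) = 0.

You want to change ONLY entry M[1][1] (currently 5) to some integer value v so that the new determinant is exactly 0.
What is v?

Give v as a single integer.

det is linear in entry M[1][1]: det = old_det + (v - 5) * C_11
Cofactor C_11 = 4
Want det = 0: 0 + (v - 5) * 4 = 0
  (v - 5) = 0 / 4 = 0
  v = 5 + (0) = 5

Answer: 5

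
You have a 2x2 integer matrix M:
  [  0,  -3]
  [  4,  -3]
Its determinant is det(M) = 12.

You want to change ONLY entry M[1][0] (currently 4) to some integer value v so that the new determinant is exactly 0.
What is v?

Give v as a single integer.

Answer: 0

Derivation:
det is linear in entry M[1][0]: det = old_det + (v - 4) * C_10
Cofactor C_10 = 3
Want det = 0: 12 + (v - 4) * 3 = 0
  (v - 4) = -12 / 3 = -4
  v = 4 + (-4) = 0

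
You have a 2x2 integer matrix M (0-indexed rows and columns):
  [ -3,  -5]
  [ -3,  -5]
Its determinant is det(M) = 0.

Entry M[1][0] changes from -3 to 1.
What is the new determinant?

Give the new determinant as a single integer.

det is linear in row 1: changing M[1][0] by delta changes det by delta * cofactor(1,0).
Cofactor C_10 = (-1)^(1+0) * minor(1,0) = 5
Entry delta = 1 - -3 = 4
Det delta = 4 * 5 = 20
New det = 0 + 20 = 20

Answer: 20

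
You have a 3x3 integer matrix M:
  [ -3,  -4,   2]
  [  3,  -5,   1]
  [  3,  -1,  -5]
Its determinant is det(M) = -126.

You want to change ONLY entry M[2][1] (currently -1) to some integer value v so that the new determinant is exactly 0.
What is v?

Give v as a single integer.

det is linear in entry M[2][1]: det = old_det + (v - -1) * C_21
Cofactor C_21 = 9
Want det = 0: -126 + (v - -1) * 9 = 0
  (v - -1) = 126 / 9 = 14
  v = -1 + (14) = 13

Answer: 13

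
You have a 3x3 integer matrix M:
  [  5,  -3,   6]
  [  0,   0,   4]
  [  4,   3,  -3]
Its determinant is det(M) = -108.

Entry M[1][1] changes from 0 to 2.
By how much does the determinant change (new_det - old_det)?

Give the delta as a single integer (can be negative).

Cofactor C_11 = -39
Entry delta = 2 - 0 = 2
Det delta = entry_delta * cofactor = 2 * -39 = -78

Answer: -78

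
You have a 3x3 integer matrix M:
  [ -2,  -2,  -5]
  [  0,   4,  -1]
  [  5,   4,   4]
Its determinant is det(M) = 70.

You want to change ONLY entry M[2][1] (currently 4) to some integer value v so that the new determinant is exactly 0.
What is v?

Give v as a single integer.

Answer: 39

Derivation:
det is linear in entry M[2][1]: det = old_det + (v - 4) * C_21
Cofactor C_21 = -2
Want det = 0: 70 + (v - 4) * -2 = 0
  (v - 4) = -70 / -2 = 35
  v = 4 + (35) = 39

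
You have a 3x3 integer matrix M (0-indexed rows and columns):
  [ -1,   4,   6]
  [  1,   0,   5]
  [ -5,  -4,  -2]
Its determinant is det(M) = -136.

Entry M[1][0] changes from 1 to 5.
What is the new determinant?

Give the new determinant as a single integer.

Answer: -200

Derivation:
det is linear in row 1: changing M[1][0] by delta changes det by delta * cofactor(1,0).
Cofactor C_10 = (-1)^(1+0) * minor(1,0) = -16
Entry delta = 5 - 1 = 4
Det delta = 4 * -16 = -64
New det = -136 + -64 = -200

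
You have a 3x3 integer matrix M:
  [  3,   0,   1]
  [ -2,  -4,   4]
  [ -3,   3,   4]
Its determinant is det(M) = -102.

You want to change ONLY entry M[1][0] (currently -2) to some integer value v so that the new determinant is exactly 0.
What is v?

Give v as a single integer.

det is linear in entry M[1][0]: det = old_det + (v - -2) * C_10
Cofactor C_10 = 3
Want det = 0: -102 + (v - -2) * 3 = 0
  (v - -2) = 102 / 3 = 34
  v = -2 + (34) = 32

Answer: 32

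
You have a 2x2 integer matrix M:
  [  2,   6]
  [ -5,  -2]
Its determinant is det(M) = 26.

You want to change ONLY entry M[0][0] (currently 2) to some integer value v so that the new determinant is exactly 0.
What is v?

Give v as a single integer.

Answer: 15

Derivation:
det is linear in entry M[0][0]: det = old_det + (v - 2) * C_00
Cofactor C_00 = -2
Want det = 0: 26 + (v - 2) * -2 = 0
  (v - 2) = -26 / -2 = 13
  v = 2 + (13) = 15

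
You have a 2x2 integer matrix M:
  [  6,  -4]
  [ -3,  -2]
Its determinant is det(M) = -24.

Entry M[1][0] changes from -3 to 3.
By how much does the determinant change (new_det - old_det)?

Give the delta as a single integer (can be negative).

Cofactor C_10 = 4
Entry delta = 3 - -3 = 6
Det delta = entry_delta * cofactor = 6 * 4 = 24

Answer: 24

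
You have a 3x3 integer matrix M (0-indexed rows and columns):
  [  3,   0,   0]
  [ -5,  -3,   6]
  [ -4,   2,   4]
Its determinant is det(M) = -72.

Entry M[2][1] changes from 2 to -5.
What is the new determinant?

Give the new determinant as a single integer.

det is linear in row 2: changing M[2][1] by delta changes det by delta * cofactor(2,1).
Cofactor C_21 = (-1)^(2+1) * minor(2,1) = -18
Entry delta = -5 - 2 = -7
Det delta = -7 * -18 = 126
New det = -72 + 126 = 54

Answer: 54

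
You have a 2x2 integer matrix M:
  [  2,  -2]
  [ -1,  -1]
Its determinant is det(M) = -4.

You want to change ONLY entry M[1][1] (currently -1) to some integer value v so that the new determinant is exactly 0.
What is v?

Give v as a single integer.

Answer: 1

Derivation:
det is linear in entry M[1][1]: det = old_det + (v - -1) * C_11
Cofactor C_11 = 2
Want det = 0: -4 + (v - -1) * 2 = 0
  (v - -1) = 4 / 2 = 2
  v = -1 + (2) = 1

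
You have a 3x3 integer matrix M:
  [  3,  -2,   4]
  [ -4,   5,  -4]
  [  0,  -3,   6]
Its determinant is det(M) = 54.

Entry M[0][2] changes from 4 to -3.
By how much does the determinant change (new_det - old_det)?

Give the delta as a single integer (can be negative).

Cofactor C_02 = 12
Entry delta = -3 - 4 = -7
Det delta = entry_delta * cofactor = -7 * 12 = -84

Answer: -84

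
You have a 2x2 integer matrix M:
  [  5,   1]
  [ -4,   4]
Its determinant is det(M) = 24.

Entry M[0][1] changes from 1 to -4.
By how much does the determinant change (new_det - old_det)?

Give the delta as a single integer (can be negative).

Answer: -20

Derivation:
Cofactor C_01 = 4
Entry delta = -4 - 1 = -5
Det delta = entry_delta * cofactor = -5 * 4 = -20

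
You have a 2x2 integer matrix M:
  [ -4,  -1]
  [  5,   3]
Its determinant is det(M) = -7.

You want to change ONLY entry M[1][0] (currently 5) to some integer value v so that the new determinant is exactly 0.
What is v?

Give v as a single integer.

Answer: 12

Derivation:
det is linear in entry M[1][0]: det = old_det + (v - 5) * C_10
Cofactor C_10 = 1
Want det = 0: -7 + (v - 5) * 1 = 0
  (v - 5) = 7 / 1 = 7
  v = 5 + (7) = 12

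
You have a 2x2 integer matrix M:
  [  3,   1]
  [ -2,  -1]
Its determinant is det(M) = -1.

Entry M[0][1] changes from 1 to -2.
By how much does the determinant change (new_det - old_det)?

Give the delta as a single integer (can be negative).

Answer: -6

Derivation:
Cofactor C_01 = 2
Entry delta = -2 - 1 = -3
Det delta = entry_delta * cofactor = -3 * 2 = -6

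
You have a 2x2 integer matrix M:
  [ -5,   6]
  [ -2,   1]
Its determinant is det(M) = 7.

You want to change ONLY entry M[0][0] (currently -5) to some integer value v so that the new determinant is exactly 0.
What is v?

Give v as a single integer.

det is linear in entry M[0][0]: det = old_det + (v - -5) * C_00
Cofactor C_00 = 1
Want det = 0: 7 + (v - -5) * 1 = 0
  (v - -5) = -7 / 1 = -7
  v = -5 + (-7) = -12

Answer: -12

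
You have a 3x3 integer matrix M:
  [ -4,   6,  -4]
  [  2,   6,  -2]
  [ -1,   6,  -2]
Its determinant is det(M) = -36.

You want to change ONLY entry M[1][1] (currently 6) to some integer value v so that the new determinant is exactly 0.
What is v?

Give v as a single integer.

Answer: 15

Derivation:
det is linear in entry M[1][1]: det = old_det + (v - 6) * C_11
Cofactor C_11 = 4
Want det = 0: -36 + (v - 6) * 4 = 0
  (v - 6) = 36 / 4 = 9
  v = 6 + (9) = 15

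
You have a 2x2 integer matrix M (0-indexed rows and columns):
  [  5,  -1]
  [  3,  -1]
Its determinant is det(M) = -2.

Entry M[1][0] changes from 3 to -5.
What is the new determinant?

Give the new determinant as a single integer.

Answer: -10

Derivation:
det is linear in row 1: changing M[1][0] by delta changes det by delta * cofactor(1,0).
Cofactor C_10 = (-1)^(1+0) * minor(1,0) = 1
Entry delta = -5 - 3 = -8
Det delta = -8 * 1 = -8
New det = -2 + -8 = -10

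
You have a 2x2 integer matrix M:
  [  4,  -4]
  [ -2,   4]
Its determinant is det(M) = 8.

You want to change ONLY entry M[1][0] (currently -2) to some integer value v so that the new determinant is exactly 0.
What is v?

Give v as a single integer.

Answer: -4

Derivation:
det is linear in entry M[1][0]: det = old_det + (v - -2) * C_10
Cofactor C_10 = 4
Want det = 0: 8 + (v - -2) * 4 = 0
  (v - -2) = -8 / 4 = -2
  v = -2 + (-2) = -4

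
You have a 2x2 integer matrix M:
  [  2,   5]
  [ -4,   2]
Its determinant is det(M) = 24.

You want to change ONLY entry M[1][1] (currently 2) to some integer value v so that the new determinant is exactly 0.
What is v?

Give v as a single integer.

Answer: -10

Derivation:
det is linear in entry M[1][1]: det = old_det + (v - 2) * C_11
Cofactor C_11 = 2
Want det = 0: 24 + (v - 2) * 2 = 0
  (v - 2) = -24 / 2 = -12
  v = 2 + (-12) = -10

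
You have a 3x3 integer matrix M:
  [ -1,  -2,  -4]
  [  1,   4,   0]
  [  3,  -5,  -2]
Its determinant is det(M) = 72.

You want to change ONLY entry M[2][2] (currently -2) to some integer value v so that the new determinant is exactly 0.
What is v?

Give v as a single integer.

Answer: 34

Derivation:
det is linear in entry M[2][2]: det = old_det + (v - -2) * C_22
Cofactor C_22 = -2
Want det = 0: 72 + (v - -2) * -2 = 0
  (v - -2) = -72 / -2 = 36
  v = -2 + (36) = 34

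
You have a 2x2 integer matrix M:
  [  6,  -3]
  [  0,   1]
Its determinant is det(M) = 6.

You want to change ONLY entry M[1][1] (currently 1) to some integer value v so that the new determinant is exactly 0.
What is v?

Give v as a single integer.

Answer: 0

Derivation:
det is linear in entry M[1][1]: det = old_det + (v - 1) * C_11
Cofactor C_11 = 6
Want det = 0: 6 + (v - 1) * 6 = 0
  (v - 1) = -6 / 6 = -1
  v = 1 + (-1) = 0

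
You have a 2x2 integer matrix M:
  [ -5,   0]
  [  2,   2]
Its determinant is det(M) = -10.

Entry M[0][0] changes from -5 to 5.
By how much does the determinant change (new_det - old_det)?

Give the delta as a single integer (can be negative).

Cofactor C_00 = 2
Entry delta = 5 - -5 = 10
Det delta = entry_delta * cofactor = 10 * 2 = 20

Answer: 20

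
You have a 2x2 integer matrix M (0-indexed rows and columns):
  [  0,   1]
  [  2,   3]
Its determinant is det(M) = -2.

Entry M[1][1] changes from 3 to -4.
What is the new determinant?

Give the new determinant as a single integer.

det is linear in row 1: changing M[1][1] by delta changes det by delta * cofactor(1,1).
Cofactor C_11 = (-1)^(1+1) * minor(1,1) = 0
Entry delta = -4 - 3 = -7
Det delta = -7 * 0 = 0
New det = -2 + 0 = -2

Answer: -2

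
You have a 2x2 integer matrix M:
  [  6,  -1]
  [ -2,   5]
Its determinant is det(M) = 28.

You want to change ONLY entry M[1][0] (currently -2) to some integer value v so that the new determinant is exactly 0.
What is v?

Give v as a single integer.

det is linear in entry M[1][0]: det = old_det + (v - -2) * C_10
Cofactor C_10 = 1
Want det = 0: 28 + (v - -2) * 1 = 0
  (v - -2) = -28 / 1 = -28
  v = -2 + (-28) = -30

Answer: -30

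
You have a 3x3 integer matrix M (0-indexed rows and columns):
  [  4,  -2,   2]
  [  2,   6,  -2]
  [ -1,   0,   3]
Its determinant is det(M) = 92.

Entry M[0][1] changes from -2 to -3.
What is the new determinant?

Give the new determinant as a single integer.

det is linear in row 0: changing M[0][1] by delta changes det by delta * cofactor(0,1).
Cofactor C_01 = (-1)^(0+1) * minor(0,1) = -4
Entry delta = -3 - -2 = -1
Det delta = -1 * -4 = 4
New det = 92 + 4 = 96

Answer: 96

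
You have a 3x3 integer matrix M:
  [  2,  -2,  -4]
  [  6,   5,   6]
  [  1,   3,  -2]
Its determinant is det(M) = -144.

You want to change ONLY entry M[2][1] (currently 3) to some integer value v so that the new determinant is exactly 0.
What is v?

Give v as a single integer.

Answer: -1

Derivation:
det is linear in entry M[2][1]: det = old_det + (v - 3) * C_21
Cofactor C_21 = -36
Want det = 0: -144 + (v - 3) * -36 = 0
  (v - 3) = 144 / -36 = -4
  v = 3 + (-4) = -1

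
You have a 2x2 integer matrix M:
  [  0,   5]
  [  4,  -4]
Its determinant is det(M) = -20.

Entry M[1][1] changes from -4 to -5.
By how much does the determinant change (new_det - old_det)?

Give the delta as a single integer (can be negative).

Answer: 0

Derivation:
Cofactor C_11 = 0
Entry delta = -5 - -4 = -1
Det delta = entry_delta * cofactor = -1 * 0 = 0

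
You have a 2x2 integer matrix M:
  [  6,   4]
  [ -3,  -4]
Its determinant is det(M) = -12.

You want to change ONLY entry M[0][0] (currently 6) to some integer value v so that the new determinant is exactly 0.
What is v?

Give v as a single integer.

det is linear in entry M[0][0]: det = old_det + (v - 6) * C_00
Cofactor C_00 = -4
Want det = 0: -12 + (v - 6) * -4 = 0
  (v - 6) = 12 / -4 = -3
  v = 6 + (-3) = 3

Answer: 3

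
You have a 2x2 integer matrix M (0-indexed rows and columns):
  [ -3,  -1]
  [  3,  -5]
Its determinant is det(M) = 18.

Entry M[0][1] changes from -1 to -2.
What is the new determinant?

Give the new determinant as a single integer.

det is linear in row 0: changing M[0][1] by delta changes det by delta * cofactor(0,1).
Cofactor C_01 = (-1)^(0+1) * minor(0,1) = -3
Entry delta = -2 - -1 = -1
Det delta = -1 * -3 = 3
New det = 18 + 3 = 21

Answer: 21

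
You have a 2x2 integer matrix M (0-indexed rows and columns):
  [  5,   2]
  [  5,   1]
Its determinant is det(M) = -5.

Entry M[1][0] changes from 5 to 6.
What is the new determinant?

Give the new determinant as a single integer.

det is linear in row 1: changing M[1][0] by delta changes det by delta * cofactor(1,0).
Cofactor C_10 = (-1)^(1+0) * minor(1,0) = -2
Entry delta = 6 - 5 = 1
Det delta = 1 * -2 = -2
New det = -5 + -2 = -7

Answer: -7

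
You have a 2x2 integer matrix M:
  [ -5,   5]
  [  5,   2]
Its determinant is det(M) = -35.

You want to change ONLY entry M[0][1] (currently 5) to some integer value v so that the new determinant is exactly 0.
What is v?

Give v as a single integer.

det is linear in entry M[0][1]: det = old_det + (v - 5) * C_01
Cofactor C_01 = -5
Want det = 0: -35 + (v - 5) * -5 = 0
  (v - 5) = 35 / -5 = -7
  v = 5 + (-7) = -2

Answer: -2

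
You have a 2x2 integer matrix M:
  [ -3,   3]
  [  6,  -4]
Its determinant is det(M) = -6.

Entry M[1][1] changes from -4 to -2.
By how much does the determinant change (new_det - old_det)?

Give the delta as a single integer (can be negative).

Answer: -6

Derivation:
Cofactor C_11 = -3
Entry delta = -2 - -4 = 2
Det delta = entry_delta * cofactor = 2 * -3 = -6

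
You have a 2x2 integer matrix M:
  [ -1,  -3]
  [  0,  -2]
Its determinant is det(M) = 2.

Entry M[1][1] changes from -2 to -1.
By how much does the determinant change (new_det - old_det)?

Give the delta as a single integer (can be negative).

Answer: -1

Derivation:
Cofactor C_11 = -1
Entry delta = -1 - -2 = 1
Det delta = entry_delta * cofactor = 1 * -1 = -1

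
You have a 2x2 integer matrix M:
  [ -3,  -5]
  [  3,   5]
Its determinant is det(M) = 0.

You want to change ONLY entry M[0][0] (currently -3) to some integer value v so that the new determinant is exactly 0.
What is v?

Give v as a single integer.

det is linear in entry M[0][0]: det = old_det + (v - -3) * C_00
Cofactor C_00 = 5
Want det = 0: 0 + (v - -3) * 5 = 0
  (v - -3) = 0 / 5 = 0
  v = -3 + (0) = -3

Answer: -3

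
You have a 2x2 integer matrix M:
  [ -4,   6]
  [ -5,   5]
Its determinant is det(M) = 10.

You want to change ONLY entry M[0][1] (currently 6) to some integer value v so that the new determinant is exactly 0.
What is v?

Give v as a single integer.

Answer: 4

Derivation:
det is linear in entry M[0][1]: det = old_det + (v - 6) * C_01
Cofactor C_01 = 5
Want det = 0: 10 + (v - 6) * 5 = 0
  (v - 6) = -10 / 5 = -2
  v = 6 + (-2) = 4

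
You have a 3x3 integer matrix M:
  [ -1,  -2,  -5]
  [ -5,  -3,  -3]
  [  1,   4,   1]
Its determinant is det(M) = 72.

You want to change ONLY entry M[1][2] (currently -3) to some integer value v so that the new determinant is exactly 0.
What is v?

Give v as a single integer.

det is linear in entry M[1][2]: det = old_det + (v - -3) * C_12
Cofactor C_12 = 2
Want det = 0: 72 + (v - -3) * 2 = 0
  (v - -3) = -72 / 2 = -36
  v = -3 + (-36) = -39

Answer: -39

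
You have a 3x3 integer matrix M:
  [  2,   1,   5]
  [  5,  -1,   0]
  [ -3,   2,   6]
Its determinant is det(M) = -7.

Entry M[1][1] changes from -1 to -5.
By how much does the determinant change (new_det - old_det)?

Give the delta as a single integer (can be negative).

Answer: -108

Derivation:
Cofactor C_11 = 27
Entry delta = -5 - -1 = -4
Det delta = entry_delta * cofactor = -4 * 27 = -108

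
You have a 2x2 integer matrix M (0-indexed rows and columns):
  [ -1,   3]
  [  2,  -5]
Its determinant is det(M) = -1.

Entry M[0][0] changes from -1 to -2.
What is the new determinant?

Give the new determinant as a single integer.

det is linear in row 0: changing M[0][0] by delta changes det by delta * cofactor(0,0).
Cofactor C_00 = (-1)^(0+0) * minor(0,0) = -5
Entry delta = -2 - -1 = -1
Det delta = -1 * -5 = 5
New det = -1 + 5 = 4

Answer: 4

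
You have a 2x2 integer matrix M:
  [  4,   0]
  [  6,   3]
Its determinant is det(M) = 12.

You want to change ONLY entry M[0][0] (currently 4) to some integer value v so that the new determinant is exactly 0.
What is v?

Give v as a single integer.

det is linear in entry M[0][0]: det = old_det + (v - 4) * C_00
Cofactor C_00 = 3
Want det = 0: 12 + (v - 4) * 3 = 0
  (v - 4) = -12 / 3 = -4
  v = 4 + (-4) = 0

Answer: 0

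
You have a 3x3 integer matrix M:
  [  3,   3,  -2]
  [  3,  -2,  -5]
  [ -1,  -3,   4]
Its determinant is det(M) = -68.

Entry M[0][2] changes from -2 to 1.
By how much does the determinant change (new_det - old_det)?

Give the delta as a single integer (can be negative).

Cofactor C_02 = -11
Entry delta = 1 - -2 = 3
Det delta = entry_delta * cofactor = 3 * -11 = -33

Answer: -33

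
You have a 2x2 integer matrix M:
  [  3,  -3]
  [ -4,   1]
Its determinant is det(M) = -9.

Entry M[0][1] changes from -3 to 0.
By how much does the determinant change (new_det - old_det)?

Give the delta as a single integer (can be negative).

Answer: 12

Derivation:
Cofactor C_01 = 4
Entry delta = 0 - -3 = 3
Det delta = entry_delta * cofactor = 3 * 4 = 12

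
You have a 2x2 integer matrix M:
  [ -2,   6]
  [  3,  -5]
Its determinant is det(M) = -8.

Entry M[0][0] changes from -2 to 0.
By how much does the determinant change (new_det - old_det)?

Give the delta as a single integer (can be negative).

Cofactor C_00 = -5
Entry delta = 0 - -2 = 2
Det delta = entry_delta * cofactor = 2 * -5 = -10

Answer: -10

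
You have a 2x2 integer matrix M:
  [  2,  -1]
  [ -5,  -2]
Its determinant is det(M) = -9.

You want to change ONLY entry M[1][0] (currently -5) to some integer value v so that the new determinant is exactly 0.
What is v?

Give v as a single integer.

det is linear in entry M[1][0]: det = old_det + (v - -5) * C_10
Cofactor C_10 = 1
Want det = 0: -9 + (v - -5) * 1 = 0
  (v - -5) = 9 / 1 = 9
  v = -5 + (9) = 4

Answer: 4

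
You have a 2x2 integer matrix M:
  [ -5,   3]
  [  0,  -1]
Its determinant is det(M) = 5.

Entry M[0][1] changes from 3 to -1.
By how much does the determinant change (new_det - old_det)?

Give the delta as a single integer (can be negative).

Answer: 0

Derivation:
Cofactor C_01 = 0
Entry delta = -1 - 3 = -4
Det delta = entry_delta * cofactor = -4 * 0 = 0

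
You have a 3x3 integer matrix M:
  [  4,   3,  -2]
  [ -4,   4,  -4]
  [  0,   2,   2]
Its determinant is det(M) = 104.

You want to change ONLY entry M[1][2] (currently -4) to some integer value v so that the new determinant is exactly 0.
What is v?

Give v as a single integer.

det is linear in entry M[1][2]: det = old_det + (v - -4) * C_12
Cofactor C_12 = -8
Want det = 0: 104 + (v - -4) * -8 = 0
  (v - -4) = -104 / -8 = 13
  v = -4 + (13) = 9

Answer: 9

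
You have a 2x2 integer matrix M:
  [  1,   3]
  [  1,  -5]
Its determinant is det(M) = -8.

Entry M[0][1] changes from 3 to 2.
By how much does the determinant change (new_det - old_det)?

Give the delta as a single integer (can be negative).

Cofactor C_01 = -1
Entry delta = 2 - 3 = -1
Det delta = entry_delta * cofactor = -1 * -1 = 1

Answer: 1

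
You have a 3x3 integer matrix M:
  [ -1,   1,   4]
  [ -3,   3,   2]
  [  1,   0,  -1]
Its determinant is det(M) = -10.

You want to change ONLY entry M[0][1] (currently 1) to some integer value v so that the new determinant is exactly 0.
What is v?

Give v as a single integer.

det is linear in entry M[0][1]: det = old_det + (v - 1) * C_01
Cofactor C_01 = -1
Want det = 0: -10 + (v - 1) * -1 = 0
  (v - 1) = 10 / -1 = -10
  v = 1 + (-10) = -9

Answer: -9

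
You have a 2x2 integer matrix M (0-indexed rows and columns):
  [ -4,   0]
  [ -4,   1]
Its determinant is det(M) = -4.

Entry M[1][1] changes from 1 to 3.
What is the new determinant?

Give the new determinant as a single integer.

det is linear in row 1: changing M[1][1] by delta changes det by delta * cofactor(1,1).
Cofactor C_11 = (-1)^(1+1) * minor(1,1) = -4
Entry delta = 3 - 1 = 2
Det delta = 2 * -4 = -8
New det = -4 + -8 = -12

Answer: -12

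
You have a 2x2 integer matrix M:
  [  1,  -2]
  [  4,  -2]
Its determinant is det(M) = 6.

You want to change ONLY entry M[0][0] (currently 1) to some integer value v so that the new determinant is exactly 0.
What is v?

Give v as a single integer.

Answer: 4

Derivation:
det is linear in entry M[0][0]: det = old_det + (v - 1) * C_00
Cofactor C_00 = -2
Want det = 0: 6 + (v - 1) * -2 = 0
  (v - 1) = -6 / -2 = 3
  v = 1 + (3) = 4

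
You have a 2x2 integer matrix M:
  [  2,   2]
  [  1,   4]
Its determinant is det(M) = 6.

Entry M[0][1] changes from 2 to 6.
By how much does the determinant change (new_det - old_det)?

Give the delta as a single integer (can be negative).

Cofactor C_01 = -1
Entry delta = 6 - 2 = 4
Det delta = entry_delta * cofactor = 4 * -1 = -4

Answer: -4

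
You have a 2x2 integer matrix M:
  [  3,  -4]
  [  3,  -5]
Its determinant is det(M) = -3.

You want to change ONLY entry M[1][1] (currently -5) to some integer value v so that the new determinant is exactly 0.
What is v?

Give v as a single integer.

Answer: -4

Derivation:
det is linear in entry M[1][1]: det = old_det + (v - -5) * C_11
Cofactor C_11 = 3
Want det = 0: -3 + (v - -5) * 3 = 0
  (v - -5) = 3 / 3 = 1
  v = -5 + (1) = -4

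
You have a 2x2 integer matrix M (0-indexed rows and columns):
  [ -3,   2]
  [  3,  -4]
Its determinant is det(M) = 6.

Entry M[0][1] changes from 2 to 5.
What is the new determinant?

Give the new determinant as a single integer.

Answer: -3

Derivation:
det is linear in row 0: changing M[0][1] by delta changes det by delta * cofactor(0,1).
Cofactor C_01 = (-1)^(0+1) * minor(0,1) = -3
Entry delta = 5 - 2 = 3
Det delta = 3 * -3 = -9
New det = 6 + -9 = -3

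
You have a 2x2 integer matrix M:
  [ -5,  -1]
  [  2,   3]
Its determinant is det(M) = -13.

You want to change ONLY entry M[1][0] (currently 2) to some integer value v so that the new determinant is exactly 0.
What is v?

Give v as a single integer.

Answer: 15

Derivation:
det is linear in entry M[1][0]: det = old_det + (v - 2) * C_10
Cofactor C_10 = 1
Want det = 0: -13 + (v - 2) * 1 = 0
  (v - 2) = 13 / 1 = 13
  v = 2 + (13) = 15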